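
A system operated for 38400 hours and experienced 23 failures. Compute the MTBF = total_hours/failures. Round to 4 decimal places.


total_hours = 38400
failures = 23
MTBF = 38400 / 23
MTBF = 1669.5652

1669.5652


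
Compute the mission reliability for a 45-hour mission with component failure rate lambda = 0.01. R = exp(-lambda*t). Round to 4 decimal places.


lambda = 0.01
mission_time = 45
lambda * t = 0.01 * 45 = 0.45
R = exp(-0.45)
R = 0.6376

0.6376


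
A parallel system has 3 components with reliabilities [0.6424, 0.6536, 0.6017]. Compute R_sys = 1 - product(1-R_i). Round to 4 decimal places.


Components: [0.6424, 0.6536, 0.6017]
(1 - 0.6424) = 0.3576, running product = 0.3576
(1 - 0.6536) = 0.3464, running product = 0.1239
(1 - 0.6017) = 0.3983, running product = 0.0493
Product of (1-R_i) = 0.0493
R_sys = 1 - 0.0493 = 0.9507

0.9507


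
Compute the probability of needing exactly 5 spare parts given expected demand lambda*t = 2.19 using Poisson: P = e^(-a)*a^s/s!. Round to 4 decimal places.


a = 2.19, s = 5
e^(-a) = e^(-2.19) = 0.1119
a^s = 2.19^5 = 50.3756
s! = 120
P = 0.1119 * 50.3756 / 120
P = 0.047

0.047


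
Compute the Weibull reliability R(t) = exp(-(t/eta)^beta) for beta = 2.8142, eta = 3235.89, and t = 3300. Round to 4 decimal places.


beta = 2.8142, eta = 3235.89, t = 3300
t/eta = 3300 / 3235.89 = 1.0198
(t/eta)^beta = 1.0198^2.8142 = 1.0568
R(t) = exp(-1.0568)
R(t) = 0.3476

0.3476


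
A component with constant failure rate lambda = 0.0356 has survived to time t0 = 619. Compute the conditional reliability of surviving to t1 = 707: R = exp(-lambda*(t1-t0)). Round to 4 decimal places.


lambda = 0.0356
t0 = 619, t1 = 707
t1 - t0 = 88
lambda * (t1-t0) = 0.0356 * 88 = 3.1328
R = exp(-3.1328)
R = 0.0436

0.0436


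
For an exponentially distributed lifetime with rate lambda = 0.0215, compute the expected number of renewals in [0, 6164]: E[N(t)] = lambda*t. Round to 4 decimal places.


lambda = 0.0215
t = 6164
E[N(t)] = lambda * t
E[N(t)] = 0.0215 * 6164
E[N(t)] = 132.526

132.526


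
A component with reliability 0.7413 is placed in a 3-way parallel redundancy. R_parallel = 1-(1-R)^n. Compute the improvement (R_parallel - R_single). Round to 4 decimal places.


R_single = 0.7413, n = 3
1 - R_single = 0.2587
(1 - R_single)^n = 0.2587^3 = 0.0173
R_parallel = 1 - 0.0173 = 0.9827
Improvement = 0.9827 - 0.7413
Improvement = 0.2414

0.2414


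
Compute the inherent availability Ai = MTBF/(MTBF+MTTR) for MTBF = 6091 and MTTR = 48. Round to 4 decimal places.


MTBF = 6091
MTTR = 48
MTBF + MTTR = 6139
Ai = 6091 / 6139
Ai = 0.9922

0.9922


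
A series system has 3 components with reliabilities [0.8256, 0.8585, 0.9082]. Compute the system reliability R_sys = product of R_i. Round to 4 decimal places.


Components: [0.8256, 0.8585, 0.9082]
After component 1 (R=0.8256): product = 0.8256
After component 2 (R=0.8585): product = 0.7088
After component 3 (R=0.9082): product = 0.6437
R_sys = 0.6437

0.6437


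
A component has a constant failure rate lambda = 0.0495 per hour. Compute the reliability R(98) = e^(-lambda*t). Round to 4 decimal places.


lambda = 0.0495
t = 98
lambda * t = 4.851
R(t) = e^(-4.851)
R(t) = 0.0078

0.0078


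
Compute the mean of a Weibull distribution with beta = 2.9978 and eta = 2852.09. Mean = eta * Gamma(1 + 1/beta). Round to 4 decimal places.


beta = 2.9978, eta = 2852.09
1/beta = 0.3336
1 + 1/beta = 1.3336
Gamma(1.3336) = 0.893
Mean = 2852.09 * 0.893
Mean = 2546.7758

2546.7758


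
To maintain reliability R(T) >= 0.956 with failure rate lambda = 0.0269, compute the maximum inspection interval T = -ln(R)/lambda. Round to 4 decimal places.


R_target = 0.956
lambda = 0.0269
-ln(0.956) = 0.045
T = 0.045 / 0.0269
T = 1.6728

1.6728


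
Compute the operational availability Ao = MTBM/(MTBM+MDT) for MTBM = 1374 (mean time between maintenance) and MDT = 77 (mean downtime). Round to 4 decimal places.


MTBM = 1374
MDT = 77
MTBM + MDT = 1451
Ao = 1374 / 1451
Ao = 0.9469

0.9469


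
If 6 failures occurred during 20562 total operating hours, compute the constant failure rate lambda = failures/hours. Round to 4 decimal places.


failures = 6
total_hours = 20562
lambda = 6 / 20562
lambda = 0.0003

0.0003


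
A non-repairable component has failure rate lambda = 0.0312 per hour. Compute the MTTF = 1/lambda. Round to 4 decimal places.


lambda = 0.0312
MTTF = 1 / 0.0312
MTTF = 32.0513

32.0513


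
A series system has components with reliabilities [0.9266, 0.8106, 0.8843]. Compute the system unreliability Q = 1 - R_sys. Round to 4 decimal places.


Components: [0.9266, 0.8106, 0.8843]
After component 1: product = 0.9266
After component 2: product = 0.7511
After component 3: product = 0.6642
R_sys = 0.6642
Q = 1 - 0.6642 = 0.3358

0.3358


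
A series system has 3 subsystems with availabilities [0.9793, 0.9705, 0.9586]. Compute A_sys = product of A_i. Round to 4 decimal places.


Subsystems: [0.9793, 0.9705, 0.9586]
After subsystem 1 (A=0.9793): product = 0.9793
After subsystem 2 (A=0.9705): product = 0.9504
After subsystem 3 (A=0.9586): product = 0.9111
A_sys = 0.9111

0.9111


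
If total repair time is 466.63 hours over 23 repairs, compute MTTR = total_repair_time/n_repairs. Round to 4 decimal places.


total_repair_time = 466.63
n_repairs = 23
MTTR = 466.63 / 23
MTTR = 20.2883

20.2883


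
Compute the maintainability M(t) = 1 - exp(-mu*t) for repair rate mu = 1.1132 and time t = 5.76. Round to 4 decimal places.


mu = 1.1132, t = 5.76
mu * t = 1.1132 * 5.76 = 6.412
exp(-6.412) = 0.0016
M(t) = 1 - 0.0016
M(t) = 0.9984

0.9984


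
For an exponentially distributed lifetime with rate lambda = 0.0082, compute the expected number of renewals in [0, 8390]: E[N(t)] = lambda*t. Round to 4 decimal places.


lambda = 0.0082
t = 8390
E[N(t)] = lambda * t
E[N(t)] = 0.0082 * 8390
E[N(t)] = 68.798

68.798


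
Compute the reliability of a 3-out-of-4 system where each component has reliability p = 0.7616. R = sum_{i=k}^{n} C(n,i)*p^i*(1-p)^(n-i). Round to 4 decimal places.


k = 3, n = 4, p = 0.7616
i=3: C(4,3)=4 * 0.7616^3 * 0.2384^1 = 0.4213
i=4: C(4,4)=1 * 0.7616^4 * 0.2384^0 = 0.3364
R = sum of terms = 0.7577

0.7577


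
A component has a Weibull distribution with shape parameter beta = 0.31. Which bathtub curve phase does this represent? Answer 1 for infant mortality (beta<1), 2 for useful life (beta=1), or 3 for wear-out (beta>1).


beta = 0.31
Compare beta to 1:
beta < 1 => infant mortality (phase 1)
beta = 1 => useful life (phase 2)
beta > 1 => wear-out (phase 3)
Since beta = 0.31, this is infant mortality (decreasing failure rate)
Phase = 1

1


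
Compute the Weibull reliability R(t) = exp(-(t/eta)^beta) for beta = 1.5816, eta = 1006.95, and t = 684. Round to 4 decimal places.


beta = 1.5816, eta = 1006.95, t = 684
t/eta = 684 / 1006.95 = 0.6793
(t/eta)^beta = 0.6793^1.5816 = 0.5425
R(t) = exp(-0.5425)
R(t) = 0.5813

0.5813


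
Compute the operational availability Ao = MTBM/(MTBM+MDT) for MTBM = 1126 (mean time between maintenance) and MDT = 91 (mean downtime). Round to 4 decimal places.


MTBM = 1126
MDT = 91
MTBM + MDT = 1217
Ao = 1126 / 1217
Ao = 0.9252

0.9252


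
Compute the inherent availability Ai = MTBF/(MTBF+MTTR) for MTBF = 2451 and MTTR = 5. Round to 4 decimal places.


MTBF = 2451
MTTR = 5
MTBF + MTTR = 2456
Ai = 2451 / 2456
Ai = 0.998

0.998


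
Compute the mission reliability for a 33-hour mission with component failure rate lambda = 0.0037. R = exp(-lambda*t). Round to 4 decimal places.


lambda = 0.0037
mission_time = 33
lambda * t = 0.0037 * 33 = 0.1221
R = exp(-0.1221)
R = 0.8851

0.8851


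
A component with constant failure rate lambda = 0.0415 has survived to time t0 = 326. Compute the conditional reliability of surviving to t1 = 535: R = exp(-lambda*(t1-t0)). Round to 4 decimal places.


lambda = 0.0415
t0 = 326, t1 = 535
t1 - t0 = 209
lambda * (t1-t0) = 0.0415 * 209 = 8.6735
R = exp(-8.6735)
R = 0.0002

0.0002


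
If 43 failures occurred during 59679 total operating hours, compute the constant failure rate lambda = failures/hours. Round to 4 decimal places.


failures = 43
total_hours = 59679
lambda = 43 / 59679
lambda = 0.0007

0.0007


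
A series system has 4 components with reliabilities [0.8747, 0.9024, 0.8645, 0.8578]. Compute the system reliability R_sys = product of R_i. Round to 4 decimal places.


Components: [0.8747, 0.9024, 0.8645, 0.8578]
After component 1 (R=0.8747): product = 0.8747
After component 2 (R=0.9024): product = 0.7893
After component 3 (R=0.8645): product = 0.6824
After component 4 (R=0.8578): product = 0.5853
R_sys = 0.5853

0.5853


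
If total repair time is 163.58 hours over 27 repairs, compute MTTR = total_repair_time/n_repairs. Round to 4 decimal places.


total_repair_time = 163.58
n_repairs = 27
MTTR = 163.58 / 27
MTTR = 6.0585

6.0585


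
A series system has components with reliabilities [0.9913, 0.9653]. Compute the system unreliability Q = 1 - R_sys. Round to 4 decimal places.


Components: [0.9913, 0.9653]
After component 1: product = 0.9913
After component 2: product = 0.9569
R_sys = 0.9569
Q = 1 - 0.9569 = 0.0431

0.0431


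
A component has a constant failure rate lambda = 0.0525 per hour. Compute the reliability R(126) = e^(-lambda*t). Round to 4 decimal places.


lambda = 0.0525
t = 126
lambda * t = 6.615
R(t) = e^(-6.615)
R(t) = 0.0013

0.0013


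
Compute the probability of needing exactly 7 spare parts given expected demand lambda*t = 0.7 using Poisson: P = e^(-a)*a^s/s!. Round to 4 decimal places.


a = 0.7, s = 7
e^(-a) = e^(-0.7) = 0.4966
a^s = 0.7^7 = 0.0824
s! = 5040
P = 0.4966 * 0.0824 / 5040
P = 0.0

0.0


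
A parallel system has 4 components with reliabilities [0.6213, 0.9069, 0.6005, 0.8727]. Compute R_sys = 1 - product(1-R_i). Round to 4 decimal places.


Components: [0.6213, 0.9069, 0.6005, 0.8727]
(1 - 0.6213) = 0.3787, running product = 0.3787
(1 - 0.9069) = 0.0931, running product = 0.0353
(1 - 0.6005) = 0.3995, running product = 0.0141
(1 - 0.8727) = 0.1273, running product = 0.0018
Product of (1-R_i) = 0.0018
R_sys = 1 - 0.0018 = 0.9982

0.9982


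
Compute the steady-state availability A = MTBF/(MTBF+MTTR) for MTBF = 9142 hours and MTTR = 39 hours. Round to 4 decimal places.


MTBF = 9142
MTTR = 39
MTBF + MTTR = 9181
A = 9142 / 9181
A = 0.9958

0.9958


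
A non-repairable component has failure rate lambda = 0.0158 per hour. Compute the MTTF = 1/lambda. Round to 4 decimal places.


lambda = 0.0158
MTTF = 1 / 0.0158
MTTF = 63.2911

63.2911


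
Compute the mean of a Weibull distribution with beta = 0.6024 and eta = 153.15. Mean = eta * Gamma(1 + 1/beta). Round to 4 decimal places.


beta = 0.6024, eta = 153.15
1/beta = 1.66
1 + 1/beta = 2.66
Gamma(2.66) = 1.4968
Mean = 153.15 * 1.4968
Mean = 229.235

229.235


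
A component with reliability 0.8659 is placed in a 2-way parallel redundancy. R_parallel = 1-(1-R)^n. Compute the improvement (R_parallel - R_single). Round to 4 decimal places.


R_single = 0.8659, n = 2
1 - R_single = 0.1341
(1 - R_single)^n = 0.1341^2 = 0.018
R_parallel = 1 - 0.018 = 0.982
Improvement = 0.982 - 0.8659
Improvement = 0.1161

0.1161


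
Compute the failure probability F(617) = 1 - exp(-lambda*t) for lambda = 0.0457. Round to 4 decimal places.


lambda = 0.0457, t = 617
lambda * t = 28.1969
exp(-28.1969) = 0.0
F(t) = 1 - 0.0
F(t) = 1.0

1.0


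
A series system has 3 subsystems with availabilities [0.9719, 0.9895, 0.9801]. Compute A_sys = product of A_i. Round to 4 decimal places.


Subsystems: [0.9719, 0.9895, 0.9801]
After subsystem 1 (A=0.9719): product = 0.9719
After subsystem 2 (A=0.9895): product = 0.9617
After subsystem 3 (A=0.9801): product = 0.9426
A_sys = 0.9426

0.9426


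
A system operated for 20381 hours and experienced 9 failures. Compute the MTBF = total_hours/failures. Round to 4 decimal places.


total_hours = 20381
failures = 9
MTBF = 20381 / 9
MTBF = 2264.5556

2264.5556


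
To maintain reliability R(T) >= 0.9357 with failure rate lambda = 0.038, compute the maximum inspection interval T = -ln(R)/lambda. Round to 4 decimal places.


R_target = 0.9357
lambda = 0.038
-ln(0.9357) = 0.0665
T = 0.0665 / 0.038
T = 1.749

1.749


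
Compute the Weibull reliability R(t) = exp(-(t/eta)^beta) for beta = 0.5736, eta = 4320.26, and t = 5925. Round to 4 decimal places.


beta = 0.5736, eta = 4320.26, t = 5925
t/eta = 5925 / 4320.26 = 1.3714
(t/eta)^beta = 1.3714^0.5736 = 1.1986
R(t) = exp(-1.1986)
R(t) = 0.3016

0.3016


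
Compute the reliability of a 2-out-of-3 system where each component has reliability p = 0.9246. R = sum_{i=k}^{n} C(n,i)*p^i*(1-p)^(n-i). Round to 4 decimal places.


k = 2, n = 3, p = 0.9246
i=2: C(3,2)=3 * 0.9246^2 * 0.0754^1 = 0.1934
i=3: C(3,3)=1 * 0.9246^3 * 0.0754^0 = 0.7904
R = sum of terms = 0.9838

0.9838


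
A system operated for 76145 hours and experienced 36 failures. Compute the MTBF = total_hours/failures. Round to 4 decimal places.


total_hours = 76145
failures = 36
MTBF = 76145 / 36
MTBF = 2115.1389

2115.1389


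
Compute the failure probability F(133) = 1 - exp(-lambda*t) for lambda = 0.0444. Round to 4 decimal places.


lambda = 0.0444, t = 133
lambda * t = 5.9052
exp(-5.9052) = 0.0027
F(t) = 1 - 0.0027
F(t) = 0.9973

0.9973


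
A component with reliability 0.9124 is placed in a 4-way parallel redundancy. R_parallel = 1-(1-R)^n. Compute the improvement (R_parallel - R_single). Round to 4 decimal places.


R_single = 0.9124, n = 4
1 - R_single = 0.0876
(1 - R_single)^n = 0.0876^4 = 0.0001
R_parallel = 1 - 0.0001 = 0.9999
Improvement = 0.9999 - 0.9124
Improvement = 0.0875

0.0875


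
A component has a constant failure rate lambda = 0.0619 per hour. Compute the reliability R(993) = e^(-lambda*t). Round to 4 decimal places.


lambda = 0.0619
t = 993
lambda * t = 61.4667
R(t) = e^(-61.4667)
R(t) = 0.0

0.0


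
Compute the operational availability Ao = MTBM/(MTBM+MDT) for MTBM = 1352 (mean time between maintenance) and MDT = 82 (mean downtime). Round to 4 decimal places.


MTBM = 1352
MDT = 82
MTBM + MDT = 1434
Ao = 1352 / 1434
Ao = 0.9428

0.9428


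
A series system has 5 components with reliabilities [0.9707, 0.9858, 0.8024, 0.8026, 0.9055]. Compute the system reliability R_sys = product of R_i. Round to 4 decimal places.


Components: [0.9707, 0.9858, 0.8024, 0.8026, 0.9055]
After component 1 (R=0.9707): product = 0.9707
After component 2 (R=0.9858): product = 0.9569
After component 3 (R=0.8024): product = 0.7678
After component 4 (R=0.8026): product = 0.6163
After component 5 (R=0.9055): product = 0.558
R_sys = 0.558

0.558


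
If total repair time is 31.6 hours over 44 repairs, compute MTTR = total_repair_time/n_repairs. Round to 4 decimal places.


total_repair_time = 31.6
n_repairs = 44
MTTR = 31.6 / 44
MTTR = 0.7182

0.7182


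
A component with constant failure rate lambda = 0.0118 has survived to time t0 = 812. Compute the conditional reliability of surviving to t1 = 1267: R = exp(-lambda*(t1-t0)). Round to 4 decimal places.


lambda = 0.0118
t0 = 812, t1 = 1267
t1 - t0 = 455
lambda * (t1-t0) = 0.0118 * 455 = 5.369
R = exp(-5.369)
R = 0.0047

0.0047


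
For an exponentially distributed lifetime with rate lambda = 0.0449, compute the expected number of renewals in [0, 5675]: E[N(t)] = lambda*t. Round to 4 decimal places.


lambda = 0.0449
t = 5675
E[N(t)] = lambda * t
E[N(t)] = 0.0449 * 5675
E[N(t)] = 254.8075

254.8075


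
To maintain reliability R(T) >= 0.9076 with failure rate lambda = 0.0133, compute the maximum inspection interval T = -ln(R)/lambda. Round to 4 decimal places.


R_target = 0.9076
lambda = 0.0133
-ln(0.9076) = 0.097
T = 0.097 / 0.0133
T = 7.2896

7.2896


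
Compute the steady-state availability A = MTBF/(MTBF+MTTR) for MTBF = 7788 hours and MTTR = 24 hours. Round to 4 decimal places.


MTBF = 7788
MTTR = 24
MTBF + MTTR = 7812
A = 7788 / 7812
A = 0.9969

0.9969


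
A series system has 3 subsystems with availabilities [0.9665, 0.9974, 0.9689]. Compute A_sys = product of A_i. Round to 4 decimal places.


Subsystems: [0.9665, 0.9974, 0.9689]
After subsystem 1 (A=0.9665): product = 0.9665
After subsystem 2 (A=0.9974): product = 0.964
After subsystem 3 (A=0.9689): product = 0.934
A_sys = 0.934

0.934


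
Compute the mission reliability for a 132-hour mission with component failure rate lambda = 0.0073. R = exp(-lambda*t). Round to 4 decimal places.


lambda = 0.0073
mission_time = 132
lambda * t = 0.0073 * 132 = 0.9636
R = exp(-0.9636)
R = 0.3815

0.3815


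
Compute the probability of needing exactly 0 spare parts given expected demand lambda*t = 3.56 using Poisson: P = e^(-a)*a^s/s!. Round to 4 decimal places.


a = 3.56, s = 0
e^(-a) = e^(-3.56) = 0.0284
a^s = 3.56^0 = 1.0
s! = 1
P = 0.0284 * 1.0 / 1
P = 0.0284

0.0284


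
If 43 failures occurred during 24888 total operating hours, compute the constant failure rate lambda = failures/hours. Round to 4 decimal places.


failures = 43
total_hours = 24888
lambda = 43 / 24888
lambda = 0.0017

0.0017


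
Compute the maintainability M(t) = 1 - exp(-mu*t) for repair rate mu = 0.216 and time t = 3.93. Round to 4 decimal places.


mu = 0.216, t = 3.93
mu * t = 0.216 * 3.93 = 0.8489
exp(-0.8489) = 0.4279
M(t) = 1 - 0.4279
M(t) = 0.5721

0.5721


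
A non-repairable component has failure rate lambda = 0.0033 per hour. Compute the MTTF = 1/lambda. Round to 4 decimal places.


lambda = 0.0033
MTTF = 1 / 0.0033
MTTF = 303.0303

303.0303


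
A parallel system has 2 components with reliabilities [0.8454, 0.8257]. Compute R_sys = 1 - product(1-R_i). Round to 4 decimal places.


Components: [0.8454, 0.8257]
(1 - 0.8454) = 0.1546, running product = 0.1546
(1 - 0.8257) = 0.1743, running product = 0.0269
Product of (1-R_i) = 0.0269
R_sys = 1 - 0.0269 = 0.9731

0.9731


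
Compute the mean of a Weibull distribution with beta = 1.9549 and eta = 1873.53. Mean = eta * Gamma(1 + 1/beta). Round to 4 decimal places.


beta = 1.9549, eta = 1873.53
1/beta = 0.5115
1 + 1/beta = 1.5115
Gamma(1.5115) = 0.8867
Mean = 1873.53 * 0.8867
Mean = 1661.1747

1661.1747


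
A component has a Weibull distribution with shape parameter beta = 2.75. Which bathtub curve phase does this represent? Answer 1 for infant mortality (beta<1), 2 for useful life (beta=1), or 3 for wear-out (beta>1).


beta = 2.75
Compare beta to 1:
beta < 1 => infant mortality (phase 1)
beta = 1 => useful life (phase 2)
beta > 1 => wear-out (phase 3)
Since beta = 2.75, this is wear-out (increasing failure rate)
Phase = 3

3


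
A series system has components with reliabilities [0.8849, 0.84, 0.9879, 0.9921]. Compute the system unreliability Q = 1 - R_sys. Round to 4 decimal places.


Components: [0.8849, 0.84, 0.9879, 0.9921]
After component 1: product = 0.8849
After component 2: product = 0.7433
After component 3: product = 0.7343
After component 4: product = 0.7285
R_sys = 0.7285
Q = 1 - 0.7285 = 0.2715

0.2715


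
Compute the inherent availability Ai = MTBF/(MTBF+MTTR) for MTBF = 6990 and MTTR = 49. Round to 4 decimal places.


MTBF = 6990
MTTR = 49
MTBF + MTTR = 7039
Ai = 6990 / 7039
Ai = 0.993

0.993


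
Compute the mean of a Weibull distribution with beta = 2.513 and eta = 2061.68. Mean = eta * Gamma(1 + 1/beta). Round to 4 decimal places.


beta = 2.513, eta = 2061.68
1/beta = 0.3979
1 + 1/beta = 1.3979
Gamma(1.3979) = 0.8874
Mean = 2061.68 * 0.8874
Mean = 1829.4905

1829.4905


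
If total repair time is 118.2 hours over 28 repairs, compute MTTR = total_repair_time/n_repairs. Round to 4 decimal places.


total_repair_time = 118.2
n_repairs = 28
MTTR = 118.2 / 28
MTTR = 4.2214

4.2214


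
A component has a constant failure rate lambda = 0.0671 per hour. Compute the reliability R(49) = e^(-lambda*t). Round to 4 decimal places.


lambda = 0.0671
t = 49
lambda * t = 3.2879
R(t) = e^(-3.2879)
R(t) = 0.0373

0.0373


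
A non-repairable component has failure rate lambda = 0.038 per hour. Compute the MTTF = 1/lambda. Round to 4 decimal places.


lambda = 0.038
MTTF = 1 / 0.038
MTTF = 26.3158

26.3158


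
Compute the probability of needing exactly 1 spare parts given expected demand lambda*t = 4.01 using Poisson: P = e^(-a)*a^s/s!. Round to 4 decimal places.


a = 4.01, s = 1
e^(-a) = e^(-4.01) = 0.0181
a^s = 4.01^1 = 4.01
s! = 1
P = 0.0181 * 4.01 / 1
P = 0.0727

0.0727


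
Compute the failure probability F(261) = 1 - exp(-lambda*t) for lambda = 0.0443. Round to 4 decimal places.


lambda = 0.0443, t = 261
lambda * t = 11.5623
exp(-11.5623) = 0.0
F(t) = 1 - 0.0
F(t) = 1.0

1.0


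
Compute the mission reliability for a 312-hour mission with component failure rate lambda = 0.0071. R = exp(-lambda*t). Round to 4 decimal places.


lambda = 0.0071
mission_time = 312
lambda * t = 0.0071 * 312 = 2.2152
R = exp(-2.2152)
R = 0.1091

0.1091


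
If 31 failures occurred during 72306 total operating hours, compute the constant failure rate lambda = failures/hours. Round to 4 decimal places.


failures = 31
total_hours = 72306
lambda = 31 / 72306
lambda = 0.0004

0.0004


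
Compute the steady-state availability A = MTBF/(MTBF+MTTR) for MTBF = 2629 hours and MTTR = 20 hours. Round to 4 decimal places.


MTBF = 2629
MTTR = 20
MTBF + MTTR = 2649
A = 2629 / 2649
A = 0.9924

0.9924


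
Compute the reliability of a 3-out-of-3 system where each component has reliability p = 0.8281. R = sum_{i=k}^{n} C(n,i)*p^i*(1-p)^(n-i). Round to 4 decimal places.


k = 3, n = 3, p = 0.8281
i=3: C(3,3)=1 * 0.8281^3 * 0.1719^0 = 0.5679
R = sum of terms = 0.5679

0.5679


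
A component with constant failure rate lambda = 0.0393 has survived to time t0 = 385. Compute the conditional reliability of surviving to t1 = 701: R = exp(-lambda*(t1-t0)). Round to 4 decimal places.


lambda = 0.0393
t0 = 385, t1 = 701
t1 - t0 = 316
lambda * (t1-t0) = 0.0393 * 316 = 12.4188
R = exp(-12.4188)
R = 0.0

0.0


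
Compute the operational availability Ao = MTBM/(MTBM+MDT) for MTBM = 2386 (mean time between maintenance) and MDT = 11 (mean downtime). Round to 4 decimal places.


MTBM = 2386
MDT = 11
MTBM + MDT = 2397
Ao = 2386 / 2397
Ao = 0.9954

0.9954


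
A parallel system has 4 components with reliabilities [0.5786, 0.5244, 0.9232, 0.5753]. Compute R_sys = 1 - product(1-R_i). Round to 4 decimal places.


Components: [0.5786, 0.5244, 0.9232, 0.5753]
(1 - 0.5786) = 0.4214, running product = 0.4214
(1 - 0.5244) = 0.4756, running product = 0.2004
(1 - 0.9232) = 0.0768, running product = 0.0154
(1 - 0.5753) = 0.4247, running product = 0.0065
Product of (1-R_i) = 0.0065
R_sys = 1 - 0.0065 = 0.9935

0.9935


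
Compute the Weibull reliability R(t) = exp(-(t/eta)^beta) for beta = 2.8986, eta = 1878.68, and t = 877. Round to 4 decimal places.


beta = 2.8986, eta = 1878.68, t = 877
t/eta = 877 / 1878.68 = 0.4668
(t/eta)^beta = 0.4668^2.8986 = 0.1099
R(t) = exp(-0.1099)
R(t) = 0.8959

0.8959


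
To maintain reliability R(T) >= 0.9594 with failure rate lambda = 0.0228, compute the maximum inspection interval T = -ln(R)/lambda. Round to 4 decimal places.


R_target = 0.9594
lambda = 0.0228
-ln(0.9594) = 0.0414
T = 0.0414 / 0.0228
T = 1.8179

1.8179


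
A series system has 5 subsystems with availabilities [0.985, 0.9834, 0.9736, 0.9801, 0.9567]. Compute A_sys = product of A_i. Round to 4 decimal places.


Subsystems: [0.985, 0.9834, 0.9736, 0.9801, 0.9567]
After subsystem 1 (A=0.985): product = 0.985
After subsystem 2 (A=0.9834): product = 0.9686
After subsystem 3 (A=0.9736): product = 0.9431
After subsystem 4 (A=0.9801): product = 0.9243
After subsystem 5 (A=0.9567): product = 0.8843
A_sys = 0.8843

0.8843


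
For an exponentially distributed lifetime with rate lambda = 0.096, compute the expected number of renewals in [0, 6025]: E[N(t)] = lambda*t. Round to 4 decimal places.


lambda = 0.096
t = 6025
E[N(t)] = lambda * t
E[N(t)] = 0.096 * 6025
E[N(t)] = 578.4

578.4


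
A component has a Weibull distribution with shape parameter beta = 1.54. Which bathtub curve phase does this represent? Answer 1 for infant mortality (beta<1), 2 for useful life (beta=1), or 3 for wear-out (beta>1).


beta = 1.54
Compare beta to 1:
beta < 1 => infant mortality (phase 1)
beta = 1 => useful life (phase 2)
beta > 1 => wear-out (phase 3)
Since beta = 1.54, this is wear-out (increasing failure rate)
Phase = 3

3


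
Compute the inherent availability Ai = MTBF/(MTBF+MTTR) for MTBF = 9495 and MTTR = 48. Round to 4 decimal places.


MTBF = 9495
MTTR = 48
MTBF + MTTR = 9543
Ai = 9495 / 9543
Ai = 0.995

0.995


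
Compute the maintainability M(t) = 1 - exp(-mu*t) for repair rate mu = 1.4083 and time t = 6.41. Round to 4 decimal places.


mu = 1.4083, t = 6.41
mu * t = 1.4083 * 6.41 = 9.0272
exp(-9.0272) = 0.0001
M(t) = 1 - 0.0001
M(t) = 0.9999

0.9999


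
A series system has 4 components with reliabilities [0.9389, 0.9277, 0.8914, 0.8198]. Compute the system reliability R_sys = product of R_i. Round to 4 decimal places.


Components: [0.9389, 0.9277, 0.8914, 0.8198]
After component 1 (R=0.9389): product = 0.9389
After component 2 (R=0.9277): product = 0.871
After component 3 (R=0.8914): product = 0.7764
After component 4 (R=0.8198): product = 0.6365
R_sys = 0.6365

0.6365


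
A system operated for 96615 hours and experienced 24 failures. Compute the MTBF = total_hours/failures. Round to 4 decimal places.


total_hours = 96615
failures = 24
MTBF = 96615 / 24
MTBF = 4025.625

4025.625


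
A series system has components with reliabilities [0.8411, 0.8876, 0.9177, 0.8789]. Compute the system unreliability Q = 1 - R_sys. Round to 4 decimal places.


Components: [0.8411, 0.8876, 0.9177, 0.8789]
After component 1: product = 0.8411
After component 2: product = 0.7466
After component 3: product = 0.6851
After component 4: product = 0.6022
R_sys = 0.6022
Q = 1 - 0.6022 = 0.3978

0.3978


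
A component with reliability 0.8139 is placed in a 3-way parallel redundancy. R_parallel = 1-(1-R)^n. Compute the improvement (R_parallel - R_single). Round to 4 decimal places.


R_single = 0.8139, n = 3
1 - R_single = 0.1861
(1 - R_single)^n = 0.1861^3 = 0.0064
R_parallel = 1 - 0.0064 = 0.9936
Improvement = 0.9936 - 0.8139
Improvement = 0.1797

0.1797


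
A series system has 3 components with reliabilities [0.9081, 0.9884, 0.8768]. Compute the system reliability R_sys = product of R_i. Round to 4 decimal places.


Components: [0.9081, 0.9884, 0.8768]
After component 1 (R=0.9081): product = 0.9081
After component 2 (R=0.9884): product = 0.8976
After component 3 (R=0.8768): product = 0.787
R_sys = 0.787

0.787


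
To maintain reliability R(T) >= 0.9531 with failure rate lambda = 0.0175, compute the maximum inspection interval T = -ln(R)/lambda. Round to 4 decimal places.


R_target = 0.9531
lambda = 0.0175
-ln(0.9531) = 0.048
T = 0.048 / 0.0175
T = 2.7449

2.7449


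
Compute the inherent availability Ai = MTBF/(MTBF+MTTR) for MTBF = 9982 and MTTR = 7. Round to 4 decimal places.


MTBF = 9982
MTTR = 7
MTBF + MTTR = 9989
Ai = 9982 / 9989
Ai = 0.9993

0.9993


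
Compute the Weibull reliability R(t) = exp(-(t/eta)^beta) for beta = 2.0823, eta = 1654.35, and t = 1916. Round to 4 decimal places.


beta = 2.0823, eta = 1654.35, t = 1916
t/eta = 1916 / 1654.35 = 1.1582
(t/eta)^beta = 1.1582^2.0823 = 1.3576
R(t) = exp(-1.3576)
R(t) = 0.2573

0.2573


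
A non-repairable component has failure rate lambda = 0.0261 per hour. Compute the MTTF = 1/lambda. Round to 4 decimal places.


lambda = 0.0261
MTTF = 1 / 0.0261
MTTF = 38.3142

38.3142


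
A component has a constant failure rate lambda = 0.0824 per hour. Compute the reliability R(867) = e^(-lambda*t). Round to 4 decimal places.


lambda = 0.0824
t = 867
lambda * t = 71.4408
R(t) = e^(-71.4408)
R(t) = 0.0

0.0


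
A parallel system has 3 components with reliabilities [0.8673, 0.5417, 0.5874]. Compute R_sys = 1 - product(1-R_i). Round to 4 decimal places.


Components: [0.8673, 0.5417, 0.5874]
(1 - 0.8673) = 0.1327, running product = 0.1327
(1 - 0.5417) = 0.4583, running product = 0.0608
(1 - 0.5874) = 0.4126, running product = 0.0251
Product of (1-R_i) = 0.0251
R_sys = 1 - 0.0251 = 0.9749

0.9749


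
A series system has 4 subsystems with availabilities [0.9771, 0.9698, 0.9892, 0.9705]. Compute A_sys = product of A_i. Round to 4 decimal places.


Subsystems: [0.9771, 0.9698, 0.9892, 0.9705]
After subsystem 1 (A=0.9771): product = 0.9771
After subsystem 2 (A=0.9698): product = 0.9476
After subsystem 3 (A=0.9892): product = 0.9374
After subsystem 4 (A=0.9705): product = 0.9097
A_sys = 0.9097

0.9097


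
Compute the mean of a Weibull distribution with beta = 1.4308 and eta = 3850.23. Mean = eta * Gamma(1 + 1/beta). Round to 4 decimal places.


beta = 1.4308, eta = 3850.23
1/beta = 0.6989
1 + 1/beta = 1.6989
Gamma(1.6989) = 0.9084
Mean = 3850.23 * 0.9084
Mean = 3497.6744

3497.6744


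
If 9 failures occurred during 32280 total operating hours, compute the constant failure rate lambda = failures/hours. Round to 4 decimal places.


failures = 9
total_hours = 32280
lambda = 9 / 32280
lambda = 0.0003

0.0003


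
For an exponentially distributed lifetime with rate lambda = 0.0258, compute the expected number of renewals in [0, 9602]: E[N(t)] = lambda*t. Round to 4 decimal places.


lambda = 0.0258
t = 9602
E[N(t)] = lambda * t
E[N(t)] = 0.0258 * 9602
E[N(t)] = 247.7316

247.7316


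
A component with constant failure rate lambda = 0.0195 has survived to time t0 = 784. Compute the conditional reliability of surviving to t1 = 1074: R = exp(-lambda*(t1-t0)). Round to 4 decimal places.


lambda = 0.0195
t0 = 784, t1 = 1074
t1 - t0 = 290
lambda * (t1-t0) = 0.0195 * 290 = 5.655
R = exp(-5.655)
R = 0.0035

0.0035


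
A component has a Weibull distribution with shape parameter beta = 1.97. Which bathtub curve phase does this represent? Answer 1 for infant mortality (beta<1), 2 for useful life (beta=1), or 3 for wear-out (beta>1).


beta = 1.97
Compare beta to 1:
beta < 1 => infant mortality (phase 1)
beta = 1 => useful life (phase 2)
beta > 1 => wear-out (phase 3)
Since beta = 1.97, this is wear-out (increasing failure rate)
Phase = 3

3


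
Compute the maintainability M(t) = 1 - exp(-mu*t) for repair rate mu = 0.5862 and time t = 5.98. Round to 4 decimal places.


mu = 0.5862, t = 5.98
mu * t = 0.5862 * 5.98 = 3.5055
exp(-3.5055) = 0.03
M(t) = 1 - 0.03
M(t) = 0.97

0.97


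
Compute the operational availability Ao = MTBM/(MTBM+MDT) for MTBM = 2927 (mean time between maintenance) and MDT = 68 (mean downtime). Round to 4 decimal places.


MTBM = 2927
MDT = 68
MTBM + MDT = 2995
Ao = 2927 / 2995
Ao = 0.9773

0.9773


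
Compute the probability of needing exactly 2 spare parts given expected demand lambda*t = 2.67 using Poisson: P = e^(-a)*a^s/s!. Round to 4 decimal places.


a = 2.67, s = 2
e^(-a) = e^(-2.67) = 0.0693
a^s = 2.67^2 = 7.1289
s! = 2
P = 0.0693 * 7.1289 / 2
P = 0.2468

0.2468


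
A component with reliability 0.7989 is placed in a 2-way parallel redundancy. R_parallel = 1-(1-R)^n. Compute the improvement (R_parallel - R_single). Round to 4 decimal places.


R_single = 0.7989, n = 2
1 - R_single = 0.2011
(1 - R_single)^n = 0.2011^2 = 0.0404
R_parallel = 1 - 0.0404 = 0.9596
Improvement = 0.9596 - 0.7989
Improvement = 0.1607

0.1607


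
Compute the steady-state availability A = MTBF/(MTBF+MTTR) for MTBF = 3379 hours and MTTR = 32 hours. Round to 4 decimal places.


MTBF = 3379
MTTR = 32
MTBF + MTTR = 3411
A = 3379 / 3411
A = 0.9906

0.9906


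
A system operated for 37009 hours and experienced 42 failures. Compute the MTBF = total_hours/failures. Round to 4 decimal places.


total_hours = 37009
failures = 42
MTBF = 37009 / 42
MTBF = 881.1667

881.1667


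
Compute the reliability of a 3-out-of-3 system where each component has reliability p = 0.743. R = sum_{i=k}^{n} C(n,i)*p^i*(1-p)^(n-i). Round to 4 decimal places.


k = 3, n = 3, p = 0.743
i=3: C(3,3)=1 * 0.743^3 * 0.257^0 = 0.4102
R = sum of terms = 0.4102

0.4102


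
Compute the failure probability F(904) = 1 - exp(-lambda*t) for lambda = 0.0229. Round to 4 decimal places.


lambda = 0.0229, t = 904
lambda * t = 20.7016
exp(-20.7016) = 0.0
F(t) = 1 - 0.0
F(t) = 1.0

1.0


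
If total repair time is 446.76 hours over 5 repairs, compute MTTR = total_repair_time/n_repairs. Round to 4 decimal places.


total_repair_time = 446.76
n_repairs = 5
MTTR = 446.76 / 5
MTTR = 89.352

89.352


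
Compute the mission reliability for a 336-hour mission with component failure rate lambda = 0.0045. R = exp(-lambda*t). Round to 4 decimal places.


lambda = 0.0045
mission_time = 336
lambda * t = 0.0045 * 336 = 1.512
R = exp(-1.512)
R = 0.2205

0.2205


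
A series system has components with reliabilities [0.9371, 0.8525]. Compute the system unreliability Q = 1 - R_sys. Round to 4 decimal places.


Components: [0.9371, 0.8525]
After component 1: product = 0.9371
After component 2: product = 0.7989
R_sys = 0.7989
Q = 1 - 0.7989 = 0.2011

0.2011


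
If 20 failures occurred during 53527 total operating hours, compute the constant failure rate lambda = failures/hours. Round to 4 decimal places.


failures = 20
total_hours = 53527
lambda = 20 / 53527
lambda = 0.0004

0.0004


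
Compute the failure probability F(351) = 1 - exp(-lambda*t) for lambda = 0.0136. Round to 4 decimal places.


lambda = 0.0136, t = 351
lambda * t = 4.7736
exp(-4.7736) = 0.0084
F(t) = 1 - 0.0084
F(t) = 0.9916

0.9916


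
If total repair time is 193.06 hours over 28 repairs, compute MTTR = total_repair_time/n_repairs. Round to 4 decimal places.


total_repair_time = 193.06
n_repairs = 28
MTTR = 193.06 / 28
MTTR = 6.895

6.895


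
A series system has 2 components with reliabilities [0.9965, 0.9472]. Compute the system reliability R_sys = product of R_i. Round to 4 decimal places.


Components: [0.9965, 0.9472]
After component 1 (R=0.9965): product = 0.9965
After component 2 (R=0.9472): product = 0.9439
R_sys = 0.9439

0.9439


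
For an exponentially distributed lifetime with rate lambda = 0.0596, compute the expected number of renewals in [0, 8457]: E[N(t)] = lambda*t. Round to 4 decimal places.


lambda = 0.0596
t = 8457
E[N(t)] = lambda * t
E[N(t)] = 0.0596 * 8457
E[N(t)] = 504.0372

504.0372


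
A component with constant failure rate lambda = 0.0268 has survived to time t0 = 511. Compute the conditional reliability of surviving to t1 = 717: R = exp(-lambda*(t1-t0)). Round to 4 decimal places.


lambda = 0.0268
t0 = 511, t1 = 717
t1 - t0 = 206
lambda * (t1-t0) = 0.0268 * 206 = 5.5208
R = exp(-5.5208)
R = 0.004

0.004


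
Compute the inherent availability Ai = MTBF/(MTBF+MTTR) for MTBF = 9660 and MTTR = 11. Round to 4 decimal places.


MTBF = 9660
MTTR = 11
MTBF + MTTR = 9671
Ai = 9660 / 9671
Ai = 0.9989

0.9989


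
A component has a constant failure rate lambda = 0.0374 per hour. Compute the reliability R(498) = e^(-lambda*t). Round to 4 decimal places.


lambda = 0.0374
t = 498
lambda * t = 18.6252
R(t) = e^(-18.6252)
R(t) = 0.0

0.0


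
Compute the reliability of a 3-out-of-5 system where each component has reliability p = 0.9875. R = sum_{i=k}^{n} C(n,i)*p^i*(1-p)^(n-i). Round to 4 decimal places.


k = 3, n = 5, p = 0.9875
i=3: C(5,3)=10 * 0.9875^3 * 0.0125^2 = 0.0015
i=4: C(5,4)=5 * 0.9875^4 * 0.0125^1 = 0.0594
i=5: C(5,5)=1 * 0.9875^5 * 0.0125^0 = 0.939
R = sum of terms = 1.0

1.0


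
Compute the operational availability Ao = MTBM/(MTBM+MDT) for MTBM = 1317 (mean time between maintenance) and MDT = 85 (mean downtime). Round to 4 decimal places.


MTBM = 1317
MDT = 85
MTBM + MDT = 1402
Ao = 1317 / 1402
Ao = 0.9394

0.9394


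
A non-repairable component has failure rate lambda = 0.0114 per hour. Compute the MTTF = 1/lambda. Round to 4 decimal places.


lambda = 0.0114
MTTF = 1 / 0.0114
MTTF = 87.7193

87.7193


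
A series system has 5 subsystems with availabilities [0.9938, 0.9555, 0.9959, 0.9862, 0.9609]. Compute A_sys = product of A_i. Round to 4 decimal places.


Subsystems: [0.9938, 0.9555, 0.9959, 0.9862, 0.9609]
After subsystem 1 (A=0.9938): product = 0.9938
After subsystem 2 (A=0.9555): product = 0.9496
After subsystem 3 (A=0.9959): product = 0.9457
After subsystem 4 (A=0.9862): product = 0.9326
After subsystem 5 (A=0.9609): product = 0.8962
A_sys = 0.8962

0.8962


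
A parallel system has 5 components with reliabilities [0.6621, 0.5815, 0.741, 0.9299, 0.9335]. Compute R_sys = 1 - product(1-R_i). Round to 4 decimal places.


Components: [0.6621, 0.5815, 0.741, 0.9299, 0.9335]
(1 - 0.6621) = 0.3379, running product = 0.3379
(1 - 0.5815) = 0.4185, running product = 0.1414
(1 - 0.741) = 0.259, running product = 0.0366
(1 - 0.9299) = 0.0701, running product = 0.0026
(1 - 0.9335) = 0.0665, running product = 0.0002
Product of (1-R_i) = 0.0002
R_sys = 1 - 0.0002 = 0.9998

0.9998


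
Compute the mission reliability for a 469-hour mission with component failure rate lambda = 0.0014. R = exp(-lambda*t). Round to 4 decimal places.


lambda = 0.0014
mission_time = 469
lambda * t = 0.0014 * 469 = 0.6566
R = exp(-0.6566)
R = 0.5186

0.5186


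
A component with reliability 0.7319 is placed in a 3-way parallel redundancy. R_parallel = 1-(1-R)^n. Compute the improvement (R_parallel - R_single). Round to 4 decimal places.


R_single = 0.7319, n = 3
1 - R_single = 0.2681
(1 - R_single)^n = 0.2681^3 = 0.0193
R_parallel = 1 - 0.0193 = 0.9807
Improvement = 0.9807 - 0.7319
Improvement = 0.2488

0.2488


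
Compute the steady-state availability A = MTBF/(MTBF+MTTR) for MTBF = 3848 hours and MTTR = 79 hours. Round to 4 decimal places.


MTBF = 3848
MTTR = 79
MTBF + MTTR = 3927
A = 3848 / 3927
A = 0.9799

0.9799


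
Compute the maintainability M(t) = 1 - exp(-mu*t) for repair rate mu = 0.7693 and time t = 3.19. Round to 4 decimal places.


mu = 0.7693, t = 3.19
mu * t = 0.7693 * 3.19 = 2.4541
exp(-2.4541) = 0.0859
M(t) = 1 - 0.0859
M(t) = 0.9141

0.9141


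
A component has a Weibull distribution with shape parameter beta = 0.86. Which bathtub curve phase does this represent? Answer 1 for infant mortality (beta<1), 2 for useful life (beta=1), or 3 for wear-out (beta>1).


beta = 0.86
Compare beta to 1:
beta < 1 => infant mortality (phase 1)
beta = 1 => useful life (phase 2)
beta > 1 => wear-out (phase 3)
Since beta = 0.86, this is infant mortality (decreasing failure rate)
Phase = 1

1


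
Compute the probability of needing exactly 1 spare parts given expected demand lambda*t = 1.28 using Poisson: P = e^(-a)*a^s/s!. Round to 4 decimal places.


a = 1.28, s = 1
e^(-a) = e^(-1.28) = 0.278
a^s = 1.28^1 = 1.28
s! = 1
P = 0.278 * 1.28 / 1
P = 0.3559

0.3559


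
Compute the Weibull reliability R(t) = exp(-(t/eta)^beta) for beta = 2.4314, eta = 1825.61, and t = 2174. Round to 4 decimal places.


beta = 2.4314, eta = 1825.61, t = 2174
t/eta = 2174 / 1825.61 = 1.1908
(t/eta)^beta = 1.1908^2.4314 = 1.5291
R(t) = exp(-1.5291)
R(t) = 0.2167

0.2167


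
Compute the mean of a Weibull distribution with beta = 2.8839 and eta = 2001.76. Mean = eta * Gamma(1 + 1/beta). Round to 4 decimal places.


beta = 2.8839, eta = 2001.76
1/beta = 0.3468
1 + 1/beta = 1.3468
Gamma(1.3468) = 0.8915
Mean = 2001.76 * 0.8915
Mean = 1784.5415

1784.5415


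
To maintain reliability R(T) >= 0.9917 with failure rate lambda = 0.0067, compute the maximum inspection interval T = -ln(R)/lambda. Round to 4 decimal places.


R_target = 0.9917
lambda = 0.0067
-ln(0.9917) = 0.0083
T = 0.0083 / 0.0067
T = 1.244

1.244


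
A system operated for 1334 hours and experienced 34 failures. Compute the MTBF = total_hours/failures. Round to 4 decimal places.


total_hours = 1334
failures = 34
MTBF = 1334 / 34
MTBF = 39.2353

39.2353
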